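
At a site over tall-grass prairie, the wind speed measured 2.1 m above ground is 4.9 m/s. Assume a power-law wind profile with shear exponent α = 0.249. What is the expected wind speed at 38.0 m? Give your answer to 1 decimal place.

Power-law profile: V₂ = V₁ · (z₂/z₁)^α
V₂ = 4.9 × (38.0/2.1)^0.249 = 4.9 × (18.0952)^0.249
    = 4.9 × 2.0565 = 10.0770 m/s

10.1 m/s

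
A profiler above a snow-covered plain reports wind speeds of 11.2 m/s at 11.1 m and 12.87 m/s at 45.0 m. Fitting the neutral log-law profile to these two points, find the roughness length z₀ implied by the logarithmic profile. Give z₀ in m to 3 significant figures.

z₀ ≈ 0.000930 m

Log law: V(z) ∝ ln(z/z₀). With r = V₁/V₂ = 11.2/12.87 = 0.87024,
r · ln(z₂/z₀) = ln(z₁/z₀) ⇒ ln z₀ = (ln z₁ − r·ln z₂)/(1 − r)
ln z₀ = (2.40695 − 0.87024×3.80666) / 0.12976 = -6.9804
z₀ = exp(-6.9804) = 0.0009299 m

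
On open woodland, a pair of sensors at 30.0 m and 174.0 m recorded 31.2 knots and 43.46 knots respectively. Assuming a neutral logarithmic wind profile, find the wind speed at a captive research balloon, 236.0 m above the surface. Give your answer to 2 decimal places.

Log law: V ∝ ln(z/z₀). From the pair, with r = V₁/V₂ = 0.71790,
ln z₀ = (ln z₁ − r·ln z₂)/(1 − r) = (3.4012 − 0.71790×5.1591)/0.28210 = -1.0723 → z₀ = 0.3422 m
V₃ = V₁ · ln(z₃/z₀)/ln(z₁/z₀) = 31.2 × 6.5361/4.4735 = 45.5856 knots

45.59 knots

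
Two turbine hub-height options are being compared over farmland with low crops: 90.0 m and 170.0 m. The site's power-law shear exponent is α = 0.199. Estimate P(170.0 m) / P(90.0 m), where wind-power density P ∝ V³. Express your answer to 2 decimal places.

1.46

Speed ratio: V_B/V_A = (z_B/z_A)^α = (170.0/90.0)^0.199 = (1.8889)^0.199 = 1.13492
Power-density ratio: P_B/P_A = (V_B/V_A)³ = (1.13492)³ = 1.46182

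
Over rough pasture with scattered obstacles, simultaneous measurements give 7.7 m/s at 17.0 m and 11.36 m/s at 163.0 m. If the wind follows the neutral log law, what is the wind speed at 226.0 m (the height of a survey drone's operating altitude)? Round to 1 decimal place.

11.9 m/s

Log law: V ∝ ln(z/z₀). From the pair, with r = V₁/V₂ = 0.67782,
ln z₀ = (ln z₁ − r·ln z₂)/(1 − r) = (2.8332 − 0.67782×5.0938)/0.32218 = -1.9226 → z₀ = 0.1462 m
V₃ = V₁ · ln(z₃/z₀)/ln(z₁/z₀) = 7.7 × 7.3431/4.7558 = 11.8891 m/s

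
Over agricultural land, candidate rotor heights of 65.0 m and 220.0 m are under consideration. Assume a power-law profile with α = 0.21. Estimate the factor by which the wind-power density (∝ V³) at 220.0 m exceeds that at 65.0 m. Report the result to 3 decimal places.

Speed ratio: V_B/V_A = (z_B/z_A)^α = (220.0/65.0)^0.21 = (3.3846)^0.21 = 1.29180
Power-density ratio: P_B/P_A = (V_B/V_A)³ = (1.29180)³ = 2.15571

2.156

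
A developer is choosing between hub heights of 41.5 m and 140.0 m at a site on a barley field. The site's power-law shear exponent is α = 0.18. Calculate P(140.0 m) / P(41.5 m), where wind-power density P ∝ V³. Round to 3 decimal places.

Speed ratio: V_B/V_A = (z_B/z_A)^α = (140.0/41.5)^0.18 = (3.3735)^0.18 = 1.24467
Power-density ratio: P_B/P_A = (V_B/V_A)³ = (1.24467)³ = 1.92825

1.928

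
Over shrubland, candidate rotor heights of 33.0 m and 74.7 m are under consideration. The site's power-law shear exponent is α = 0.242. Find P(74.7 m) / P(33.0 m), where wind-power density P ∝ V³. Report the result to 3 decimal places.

Speed ratio: V_B/V_A = (z_B/z_A)^α = (74.7/33.0)^0.242 = (2.2636)^0.242 = 1.21861
Power-density ratio: P_B/P_A = (V_B/V_A)³ = (1.21861)³ = 1.80963

1.810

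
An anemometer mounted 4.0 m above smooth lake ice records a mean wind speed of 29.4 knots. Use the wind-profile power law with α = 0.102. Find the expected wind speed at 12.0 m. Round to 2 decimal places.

Power-law profile: V₂ = V₁ · (z₂/z₁)^α
V₂ = 29.4 × (12.0/4.0)^0.102 = 29.4 × (3.0000)^0.102
    = 29.4 × 1.1186 = 32.8862 knots

32.89 knots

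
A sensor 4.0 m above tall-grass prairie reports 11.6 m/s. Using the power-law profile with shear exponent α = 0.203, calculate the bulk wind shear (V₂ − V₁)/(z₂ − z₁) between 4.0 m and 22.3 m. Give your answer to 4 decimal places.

0.2646 m/s/m

Power law: V₂ = V₁ · (z₂/z₁)^α = 11.6 × (5.5750)^0.203 = 16.4417 m/s
ΔV/Δz = (16.4417 − 11.6)/(22.3 − 4.0) = 4.8417/18.3000 = 0.26457 m/s/m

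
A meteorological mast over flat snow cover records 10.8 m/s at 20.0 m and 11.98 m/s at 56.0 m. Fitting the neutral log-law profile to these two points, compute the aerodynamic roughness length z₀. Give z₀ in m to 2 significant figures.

Log law: V(z) ∝ ln(z/z₀). With r = V₁/V₂ = 10.8/11.98 = 0.90150,
r · ln(z₂/z₀) = ln(z₁/z₀) ⇒ ln z₀ = (ln z₁ − r·ln z₂)/(1 − r)
ln z₀ = (2.99573 − 0.90150×4.02535) / 0.09850 = -6.4279
z₀ = exp(-6.4279) = 0.001616 m

z₀ ≈ 0.0016 m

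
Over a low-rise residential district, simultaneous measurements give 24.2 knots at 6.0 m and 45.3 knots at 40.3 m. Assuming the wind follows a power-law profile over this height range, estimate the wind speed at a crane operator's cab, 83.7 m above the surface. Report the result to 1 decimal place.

57.6 knots

First find α: α = ln(V₂/V₁)/ln(z₂/z₁) = ln(45.3/24.2)/ln(40.3/6.0) = 0.62695/1.90459 = 0.3292
Extrapolate from 40.3 m to 83.7 m: V₃ = 45.3 × (83.7/40.3)^0.3292 = 45.3 × 1.2720 = 57.6218 knots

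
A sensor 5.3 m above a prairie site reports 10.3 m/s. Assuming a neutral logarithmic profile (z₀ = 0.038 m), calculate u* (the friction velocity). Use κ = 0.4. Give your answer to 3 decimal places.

Log law: V(z) = (u*/κ) · ln(z/z₀) ⇒ u* = κ · V / ln(z/z₀)
u* = 0.4 × 10.3 / ln(5.3/0.038) = 0.4 × 10.3 / 4.9379
   = 4.1200 / 4.9379 = 0.8344 m/s

u* ≈ 0.834 m/s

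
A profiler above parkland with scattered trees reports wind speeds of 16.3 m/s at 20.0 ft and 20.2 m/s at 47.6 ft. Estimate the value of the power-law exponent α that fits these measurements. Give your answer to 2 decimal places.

Power law: V₂/V₁ = (z₂/z₁)^α ⇒ α = ln(V₂/V₁) / ln(z₂/z₁)
α = ln(20.2/16.3) / ln(47.6/20.0) = ln(1.2393) / ln(2.3800)
  = 0.21452 / 0.86710 = 0.24740

α ≈ 0.25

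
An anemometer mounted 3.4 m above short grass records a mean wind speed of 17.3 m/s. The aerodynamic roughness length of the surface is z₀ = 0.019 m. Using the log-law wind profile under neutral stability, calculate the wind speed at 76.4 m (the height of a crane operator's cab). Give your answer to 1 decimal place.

27.7 m/s

Log law: V(z) ∝ ln(z/z₀), so V₂/V₁ = ln(z₂/z₀) / ln(z₁/z₀).
ln(76.4/0.019) = 8.2993, ln(3.4/0.019) = 5.1871
V₂ = 17.3 × 8.2993/5.1871 = 17.3 × 1.6000 = 27.6798 m/s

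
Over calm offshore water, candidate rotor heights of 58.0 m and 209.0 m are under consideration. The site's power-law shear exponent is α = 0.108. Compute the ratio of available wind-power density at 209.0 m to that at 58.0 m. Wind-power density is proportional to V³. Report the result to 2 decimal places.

1.51

Speed ratio: V_B/V_A = (z_B/z_A)^α = (209.0/58.0)^0.108 = (3.6034)^0.108 = 1.14849
Power-density ratio: P_B/P_A = (V_B/V_A)³ = (1.14849)³ = 1.51487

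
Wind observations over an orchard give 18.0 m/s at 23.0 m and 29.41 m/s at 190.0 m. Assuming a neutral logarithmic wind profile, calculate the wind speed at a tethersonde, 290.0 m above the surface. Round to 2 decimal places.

Log law: V ∝ ln(z/z₀). From the pair, with r = V₁/V₂ = 0.61204,
ln z₀ = (ln z₁ − r·ln z₂)/(1 − r) = (3.1355 − 0.61204×5.2470)/0.38796 = -0.1956 → z₀ = 0.8224 m
V₃ = V₁ · ln(z₃/z₀)/ln(z₁/z₀) = 18.0 × 5.8655/3.3311 = 31.6950 m/s

31.69 m/s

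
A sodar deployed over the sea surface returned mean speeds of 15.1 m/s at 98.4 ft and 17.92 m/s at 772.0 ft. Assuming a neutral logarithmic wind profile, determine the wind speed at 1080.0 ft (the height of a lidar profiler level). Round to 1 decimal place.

18.4 m/s

Log law: V ∝ ln(z/z₀). From the pair, with r = V₁/V₂ = 0.84263,
ln z₀ = (ln z₁ − r·ln z₂)/(1 − r) = (4.5890 − 0.84263×6.6490)/0.15737 = -6.4412 → z₀ = 0.001595 ft
V₃ = V₁ · ln(z₃/z₀)/ln(z₁/z₀) = 15.1 × 13.4259/11.0302 = 18.3796 m/s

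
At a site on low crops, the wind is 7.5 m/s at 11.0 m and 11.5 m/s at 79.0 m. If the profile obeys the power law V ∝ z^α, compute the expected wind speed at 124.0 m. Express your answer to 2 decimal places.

12.68 m/s

First find α: α = ln(V₂/V₁)/ln(z₂/z₁) = ln(11.5/7.5)/ln(79.0/11.0) = 0.42744/1.97155 = 0.2168
Extrapolate from 79.0 m to 124.0 m: V₃ = 11.5 × (124.0/79.0)^0.2168 = 11.5 × 1.1027 = 12.6808 m/s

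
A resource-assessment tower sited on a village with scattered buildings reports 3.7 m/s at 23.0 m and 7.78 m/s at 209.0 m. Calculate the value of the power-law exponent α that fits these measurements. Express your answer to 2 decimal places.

α ≈ 0.34

Power law: V₂/V₁ = (z₂/z₁)^α ⇒ α = ln(V₂/V₁) / ln(z₂/z₁)
α = ln(7.78/3.7) / ln(209.0/23.0) = ln(2.1027) / ln(9.0870)
  = 0.74322 / 2.20684 = 0.33678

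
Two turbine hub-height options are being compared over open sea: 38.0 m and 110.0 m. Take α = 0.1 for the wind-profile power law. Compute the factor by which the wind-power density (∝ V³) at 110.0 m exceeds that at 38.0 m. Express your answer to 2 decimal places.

1.38

Speed ratio: V_B/V_A = (z_B/z_A)^α = (110.0/38.0)^0.1 = (2.8947)^0.1 = 1.11214
Power-density ratio: P_B/P_A = (V_B/V_A)³ = (1.11214)³ = 1.37557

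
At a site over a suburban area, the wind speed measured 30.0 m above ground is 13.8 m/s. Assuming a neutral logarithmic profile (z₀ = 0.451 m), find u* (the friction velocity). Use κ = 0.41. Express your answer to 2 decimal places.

Log law: V(z) = (u*/κ) · ln(z/z₀) ⇒ u* = κ · V / ln(z/z₀)
u* = 0.41 × 13.8 / ln(30.0/0.451) = 0.41 × 13.8 / 4.1975
   = 5.6580 / 4.1975 = 1.3479 m/s

u* ≈ 1.35 m/s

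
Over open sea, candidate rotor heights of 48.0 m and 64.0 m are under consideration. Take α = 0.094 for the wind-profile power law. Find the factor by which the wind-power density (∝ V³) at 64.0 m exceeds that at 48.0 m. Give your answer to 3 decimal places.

1.085

Speed ratio: V_B/V_A = (z_B/z_A)^α = (64.0/48.0)^0.094 = (1.3333)^0.094 = 1.02741
Power-density ratio: P_B/P_A = (V_B/V_A)³ = (1.02741)³ = 1.08451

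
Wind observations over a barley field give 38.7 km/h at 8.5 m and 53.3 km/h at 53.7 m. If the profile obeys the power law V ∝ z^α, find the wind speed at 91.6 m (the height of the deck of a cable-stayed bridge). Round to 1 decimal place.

First find α: α = ln(V₂/V₁)/ln(z₂/z₁) = ln(53.3/38.7)/ln(53.7/8.5) = 0.32010/1.84335 = 0.1736
Extrapolate from 53.7 m to 91.6 m: V₃ = 53.3 × (91.6/53.7)^0.1736 = 53.3 × 1.0972 = 58.4790 km/h

58.5 km/h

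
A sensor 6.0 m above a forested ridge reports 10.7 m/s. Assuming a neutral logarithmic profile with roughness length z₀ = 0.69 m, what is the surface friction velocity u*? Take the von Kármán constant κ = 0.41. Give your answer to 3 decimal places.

Log law: V(z) = (u*/κ) · ln(z/z₀) ⇒ u* = κ · V / ln(z/z₀)
u* = 0.41 × 10.7 / ln(6.0/0.69) = 0.41 × 10.7 / 2.1628
   = 4.3870 / 2.1628 = 2.0284 m/s

u* ≈ 2.028 m/s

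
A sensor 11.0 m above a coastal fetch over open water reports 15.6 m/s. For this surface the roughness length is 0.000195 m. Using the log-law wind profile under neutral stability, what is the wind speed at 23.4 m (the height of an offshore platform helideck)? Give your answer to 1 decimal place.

Log law: V(z) ∝ ln(z/z₀), so V₂/V₁ = ln(z₂/z₀) / ln(z₁/z₀).
ln(23.4/0.000195) = 11.6952, ln(11.0/0.000195) = 10.9404
V₂ = 15.6 × 11.6952/10.9404 = 15.6 × 1.0690 = 16.6763 m/s

16.7 m/s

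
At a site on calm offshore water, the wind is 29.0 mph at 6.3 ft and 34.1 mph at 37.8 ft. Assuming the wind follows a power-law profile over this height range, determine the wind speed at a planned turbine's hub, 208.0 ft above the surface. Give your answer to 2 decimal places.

39.78 mph

First find α: α = ln(V₂/V₁)/ln(z₂/z₁) = ln(34.1/29.0)/ln(37.8/6.3) = 0.16200/1.79176 = 0.0904
Extrapolate from 37.8 ft to 208.0 ft: V₃ = 34.1 × (208.0/37.8)^0.0904 = 34.1 × 1.1667 = 39.7844 mph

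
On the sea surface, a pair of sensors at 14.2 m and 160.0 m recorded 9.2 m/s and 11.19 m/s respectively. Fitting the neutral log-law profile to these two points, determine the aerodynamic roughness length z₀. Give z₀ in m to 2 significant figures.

z₀ ≈ 0.00019 m

Log law: V(z) ∝ ln(z/z₀). With r = V₁/V₂ = 9.2/11.19 = 0.82216,
r · ln(z₂/z₀) = ln(z₁/z₀) ⇒ ln z₀ = (ln z₁ − r·ln z₂)/(1 − r)
ln z₀ = (2.65324 − 0.82216×5.07517) / 0.17784 = -8.5436
z₀ = exp(-8.5436) = 0.0001948 m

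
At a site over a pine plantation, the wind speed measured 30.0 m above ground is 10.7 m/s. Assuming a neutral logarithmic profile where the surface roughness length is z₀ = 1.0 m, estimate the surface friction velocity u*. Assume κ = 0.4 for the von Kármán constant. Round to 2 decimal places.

u* ≈ 1.26 m/s

Log law: V(z) = (u*/κ) · ln(z/z₀) ⇒ u* = κ · V / ln(z/z₀)
u* = 0.4 × 10.7 / ln(30.0/1.0) = 0.4 × 10.7 / 3.4012
   = 4.2800 / 3.4012 = 1.2584 m/s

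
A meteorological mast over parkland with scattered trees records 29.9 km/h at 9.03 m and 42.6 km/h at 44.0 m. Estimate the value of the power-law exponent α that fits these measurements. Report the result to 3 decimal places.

Power law: V₂/V₁ = (z₂/z₁)^α ⇒ α = ln(V₂/V₁) / ln(z₂/z₁)
α = ln(42.6/29.9) / ln(44.0/9.03) = ln(1.4247) / ln(4.8726)
  = 0.35400 / 1.58364 = 0.22353

α ≈ 0.224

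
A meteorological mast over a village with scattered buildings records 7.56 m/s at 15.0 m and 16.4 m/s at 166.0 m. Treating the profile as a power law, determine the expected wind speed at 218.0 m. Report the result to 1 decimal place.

First find α: α = ln(V₂/V₁)/ln(z₂/z₁) = ln(16.4/7.56)/ln(166.0/15.0) = 0.77441/2.40394 = 0.3221
Extrapolate from 166.0 m to 218.0 m: V₃ = 16.4 × (218.0/166.0)^0.3221 = 16.4 × 1.0918 = 17.9048 m/s

17.9 m/s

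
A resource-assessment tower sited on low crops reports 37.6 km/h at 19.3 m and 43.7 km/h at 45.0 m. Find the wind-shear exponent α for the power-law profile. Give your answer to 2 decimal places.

α ≈ 0.18

Power law: V₂/V₁ = (z₂/z₁)^α ⇒ α = ln(V₂/V₁) / ln(z₂/z₁)
α = ln(43.7/37.6) / ln(45.0/19.3) = ln(1.1622) / ln(2.3316)
  = 0.15034 / 0.84656 = 0.17759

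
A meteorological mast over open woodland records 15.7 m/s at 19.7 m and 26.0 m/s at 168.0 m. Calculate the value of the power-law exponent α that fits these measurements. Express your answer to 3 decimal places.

Power law: V₂/V₁ = (z₂/z₁)^α ⇒ α = ln(V₂/V₁) / ln(z₂/z₁)
α = ln(26.0/15.7) / ln(168.0/19.7) = ln(1.6561) / ln(8.5279)
  = 0.50444 / 2.14335 = 0.23535

α ≈ 0.235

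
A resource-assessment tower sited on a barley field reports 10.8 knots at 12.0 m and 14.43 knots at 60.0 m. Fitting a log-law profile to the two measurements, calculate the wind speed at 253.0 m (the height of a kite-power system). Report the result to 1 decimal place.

17.7 knots

Log law: V ∝ ln(z/z₀). From the pair, with r = V₁/V₂ = 0.74844,
ln z₀ = (ln z₁ − r·ln z₂)/(1 − r) = (2.4849 − 0.74844×4.0943)/0.25156 = -2.3035 → z₀ = 0.09991 m
V₃ = V₁ · ln(z₃/z₀)/ln(z₁/z₀) = 10.8 × 7.8369/4.7884 = 17.6757 knots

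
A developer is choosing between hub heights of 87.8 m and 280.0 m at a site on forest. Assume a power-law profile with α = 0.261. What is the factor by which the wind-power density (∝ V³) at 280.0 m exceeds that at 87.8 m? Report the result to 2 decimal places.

2.48

Speed ratio: V_B/V_A = (z_B/z_A)^α = (280.0/87.8)^0.261 = (3.1891)^0.261 = 1.35349
Power-density ratio: P_B/P_A = (V_B/V_A)³ = (1.35349)³ = 2.47953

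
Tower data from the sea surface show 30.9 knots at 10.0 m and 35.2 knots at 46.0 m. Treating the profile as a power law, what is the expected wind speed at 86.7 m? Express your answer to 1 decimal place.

37.2 knots

First find α: α = ln(V₂/V₁)/ln(z₂/z₁) = ln(35.2/30.9)/ln(46.0/10.0) = 0.13029/1.52606 = 0.0854
Extrapolate from 46.0 m to 86.7 m: V₃ = 35.2 × (86.7/46.0)^0.0854 = 35.2 × 1.0556 = 37.1573 knots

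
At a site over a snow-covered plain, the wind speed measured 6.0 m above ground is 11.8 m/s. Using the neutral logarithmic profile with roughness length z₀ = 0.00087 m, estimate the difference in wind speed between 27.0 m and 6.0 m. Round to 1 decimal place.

2.0 m/s

Log law: V₂ = V₁ · ln(z₂/z₀)/ln(z₁/z₀) = 11.8 × 10.3429/8.8388 = 13.8080 m/s
ΔV = 13.8080 − 11.8 = 2.0080 m/s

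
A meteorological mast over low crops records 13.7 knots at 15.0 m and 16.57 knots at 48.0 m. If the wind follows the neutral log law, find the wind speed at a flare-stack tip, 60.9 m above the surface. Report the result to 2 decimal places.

17.16 knots

Log law: V ∝ ln(z/z₀). From the pair, with r = V₁/V₂ = 0.82680,
ln z₀ = (ln z₁ − r·ln z₂)/(1 − r) = (2.7081 − 0.82680×3.8712)/0.17320 = -2.8443 → z₀ = 0.05818 m
V₃ = V₁ · ln(z₃/z₀)/ln(z₁/z₀) = 13.7 × 6.9535/5.5523 = 17.1573 knots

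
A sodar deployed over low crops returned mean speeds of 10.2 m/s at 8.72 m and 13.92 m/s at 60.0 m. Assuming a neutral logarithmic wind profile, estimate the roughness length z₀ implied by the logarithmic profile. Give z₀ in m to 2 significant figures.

z₀ ≈ 0.044 m

Log law: V(z) ∝ ln(z/z₀). With r = V₁/V₂ = 10.2/13.92 = 0.73276,
r · ln(z₂/z₀) = ln(z₁/z₀) ⇒ ln z₀ = (ln z₁ − r·ln z₂)/(1 − r)
ln z₀ = (2.16562 − 0.73276×4.09434) / 0.26724 = -3.1228
z₀ = exp(-3.1228) = 0.04403 m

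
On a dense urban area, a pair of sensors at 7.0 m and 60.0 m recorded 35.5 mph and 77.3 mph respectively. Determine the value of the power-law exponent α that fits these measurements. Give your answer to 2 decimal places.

α ≈ 0.36

Power law: V₂/V₁ = (z₂/z₁)^α ⇒ α = ln(V₂/V₁) / ln(z₂/z₁)
α = ln(77.3/35.5) / ln(60.0/7.0) = ln(2.1775) / ln(8.5714)
  = 0.77816 / 2.14843 = 0.36220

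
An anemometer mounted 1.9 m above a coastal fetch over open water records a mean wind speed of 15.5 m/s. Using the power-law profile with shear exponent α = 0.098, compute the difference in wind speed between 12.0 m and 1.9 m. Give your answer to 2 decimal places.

3.07 m/s

Power law: V₂ = V₁ · (z₂/z₁)^α = 15.5 × (6.3158)^0.098 = 18.5684 m/s
ΔV = 18.5684 − 15.5 = 3.0684 m/s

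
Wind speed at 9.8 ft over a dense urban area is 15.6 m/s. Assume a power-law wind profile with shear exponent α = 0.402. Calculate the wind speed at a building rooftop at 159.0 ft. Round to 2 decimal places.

47.82 m/s

Power-law profile: V₂ = V₁ · (z₂/z₁)^α
V₂ = 15.6 × (159.0/9.8)^0.402 = 15.6 × (16.2245)^0.402
    = 15.6 × 3.0654 = 47.8204 m/s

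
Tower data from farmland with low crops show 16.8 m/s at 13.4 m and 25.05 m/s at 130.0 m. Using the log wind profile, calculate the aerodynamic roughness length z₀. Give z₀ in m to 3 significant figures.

z₀ ≈ 0.131 m

Log law: V(z) ∝ ln(z/z₀). With r = V₁/V₂ = 16.8/25.05 = 0.67066,
r · ln(z₂/z₀) = ln(z₁/z₀) ⇒ ln z₀ = (ln z₁ − r·ln z₂)/(1 − r)
ln z₀ = (2.59525 − 0.67066×4.86753) / 0.32934 = -2.0319
z₀ = exp(-2.0319) = 0.1311 m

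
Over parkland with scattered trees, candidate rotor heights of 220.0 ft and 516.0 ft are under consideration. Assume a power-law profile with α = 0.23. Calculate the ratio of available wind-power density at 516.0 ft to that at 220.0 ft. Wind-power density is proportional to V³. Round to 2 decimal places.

1.80

Speed ratio: V_B/V_A = (z_B/z_A)^α = (516.0/220.0)^0.23 = (2.3455)^0.23 = 1.21661
Power-density ratio: P_B/P_A = (V_B/V_A)³ = (1.21661)³ = 1.80076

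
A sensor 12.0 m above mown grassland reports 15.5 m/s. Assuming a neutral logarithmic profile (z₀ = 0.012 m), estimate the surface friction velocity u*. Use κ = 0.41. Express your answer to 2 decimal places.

u* ≈ 0.92 m/s

Log law: V(z) = (u*/κ) · ln(z/z₀) ⇒ u* = κ · V / ln(z/z₀)
u* = 0.41 × 15.5 / ln(12.0/0.012) = 0.41 × 15.5 / 6.9078
   = 6.3550 / 6.9078 = 0.9200 m/s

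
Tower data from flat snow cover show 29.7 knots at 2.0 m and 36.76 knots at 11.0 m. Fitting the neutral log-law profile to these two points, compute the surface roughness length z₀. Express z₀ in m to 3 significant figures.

Log law: V(z) ∝ ln(z/z₀). With r = V₁/V₂ = 29.7/36.76 = 0.80794,
r · ln(z₂/z₀) = ln(z₁/z₀) ⇒ ln z₀ = (ln z₁ − r·ln z₂)/(1 − r)
ln z₀ = (0.69315 − 0.80794×2.39790) / 0.19206 = -6.4784
z₀ = exp(-6.4784) = 0.001536 m

z₀ ≈ 0.00154 m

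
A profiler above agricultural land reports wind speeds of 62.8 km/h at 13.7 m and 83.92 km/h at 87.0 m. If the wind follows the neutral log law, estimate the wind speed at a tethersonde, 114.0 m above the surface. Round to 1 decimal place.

Log law: V ∝ ln(z/z₀). From the pair, with r = V₁/V₂ = 0.74833,
ln z₀ = (ln z₁ − r·ln z₂)/(1 − r) = (2.6174 − 0.74833×4.4659)/0.25167 = -2.8791 → z₀ = 0.05618 m
V₃ = V₁ · ln(z₃/z₀)/ln(z₁/z₀) = 62.8 × 7.6153/5.4965 = 87.0082 km/h

87.0 km/h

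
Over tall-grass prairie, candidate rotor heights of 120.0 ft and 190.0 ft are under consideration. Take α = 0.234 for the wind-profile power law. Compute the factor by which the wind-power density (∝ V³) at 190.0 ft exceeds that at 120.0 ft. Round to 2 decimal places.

1.38

Speed ratio: V_B/V_A = (z_B/z_A)^α = (190.0/120.0)^0.234 = (1.5833)^0.234 = 1.11352
Power-density ratio: P_B/P_A = (V_B/V_A)³ = (1.11352)³ = 1.38070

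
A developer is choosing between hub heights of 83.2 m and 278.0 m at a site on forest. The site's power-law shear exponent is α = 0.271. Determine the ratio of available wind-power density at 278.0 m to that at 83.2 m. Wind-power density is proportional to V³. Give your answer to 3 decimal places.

Speed ratio: V_B/V_A = (z_B/z_A)^α = (278.0/83.2)^0.271 = (3.3413)^0.271 = 1.38670
Power-density ratio: P_B/P_A = (V_B/V_A)³ = (1.38670)³ = 2.66654

2.667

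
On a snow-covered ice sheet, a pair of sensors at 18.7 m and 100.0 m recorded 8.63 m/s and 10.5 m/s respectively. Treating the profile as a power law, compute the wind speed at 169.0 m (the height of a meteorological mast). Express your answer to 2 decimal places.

First find α: α = ln(V₂/V₁)/ln(z₂/z₁) = ln(10.5/8.63)/ln(100.0/18.7) = 0.19613/1.67665 = 0.1170
Extrapolate from 100.0 m to 169.0 m: V₃ = 10.5 × (169.0/100.0)^0.1170 = 10.5 × 1.0633 = 11.1647 m/s

11.16 m/s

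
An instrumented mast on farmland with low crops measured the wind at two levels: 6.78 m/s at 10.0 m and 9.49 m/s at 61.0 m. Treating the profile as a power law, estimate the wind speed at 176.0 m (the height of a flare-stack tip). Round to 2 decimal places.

First find α: α = ln(V₂/V₁)/ln(z₂/z₁) = ln(9.49/6.78)/ln(61.0/10.0) = 0.33626/1.80829 = 0.1860
Extrapolate from 61.0 m to 176.0 m: V₃ = 9.49 × (176.0/61.0)^0.1860 = 9.49 × 1.2178 = 11.5569 m/s

11.56 m/s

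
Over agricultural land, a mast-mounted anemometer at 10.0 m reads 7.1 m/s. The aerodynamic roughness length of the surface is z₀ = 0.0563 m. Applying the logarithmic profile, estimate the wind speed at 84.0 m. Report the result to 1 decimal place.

Log law: V(z) ∝ ln(z/z₀), so V₂/V₁ = ln(z₂/z₀) / ln(z₁/z₀).
ln(84.0/0.0563) = 7.3079, ln(10.0/0.0563) = 5.1796
V₂ = 7.1 × 7.3079/5.1796 = 7.1 × 1.4109 = 10.0173 m/s

10.0 m/s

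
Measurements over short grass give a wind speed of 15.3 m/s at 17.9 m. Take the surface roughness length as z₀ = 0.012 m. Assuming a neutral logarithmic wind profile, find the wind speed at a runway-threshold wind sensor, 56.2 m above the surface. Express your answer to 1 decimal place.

Log law: V(z) ∝ ln(z/z₀), so V₂/V₁ = ln(z₂/z₀) / ln(z₁/z₀).
ln(56.2/0.012) = 8.4518, ln(17.9/0.012) = 7.3076
V₂ = 15.3 × 8.4518/7.3076 = 15.3 × 1.1566 = 17.6954 m/s

17.7 m/s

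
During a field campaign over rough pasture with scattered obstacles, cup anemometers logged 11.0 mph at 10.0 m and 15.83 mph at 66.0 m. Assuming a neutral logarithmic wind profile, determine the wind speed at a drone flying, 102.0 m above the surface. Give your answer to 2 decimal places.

Log law: V ∝ ln(z/z₀). From the pair, with r = V₁/V₂ = 0.69488,
ln z₀ = (ln z₁ − r·ln z₂)/(1 − r) = (2.3026 − 0.69488×4.1897)/0.30512 = -1.9951 → z₀ = 0.1360 m
V₃ = V₁ · ln(z₃/z₀)/ln(z₁/z₀) = 11.0 × 6.6201/4.2977 = 16.9442 mph

16.94 mph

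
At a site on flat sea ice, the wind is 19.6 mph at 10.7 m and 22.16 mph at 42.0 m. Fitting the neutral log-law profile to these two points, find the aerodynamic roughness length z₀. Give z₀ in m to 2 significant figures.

z₀ ≈ 0.00030 m

Log law: V(z) ∝ ln(z/z₀). With r = V₁/V₂ = 19.6/22.16 = 0.88448,
r · ln(z₂/z₀) = ln(z₁/z₀) ⇒ ln z₀ = (ln z₁ − r·ln z₂)/(1 − r)
ln z₀ = (2.37024 − 0.88448×3.73767) / 0.11552 = -8.0991
z₀ = exp(-8.0991) = 0.0003038 m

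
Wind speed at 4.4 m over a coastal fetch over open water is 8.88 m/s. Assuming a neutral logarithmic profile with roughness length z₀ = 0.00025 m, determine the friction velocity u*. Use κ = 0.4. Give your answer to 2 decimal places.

Log law: V(z) = (u*/κ) · ln(z/z₀) ⇒ u* = κ · V / ln(z/z₀)
u* = 0.4 × 8.88 / ln(4.4/0.00025) = 0.4 × 8.88 / 9.7757
   = 3.5520 / 9.7757 = 0.3634 m/s

u* ≈ 0.36 m/s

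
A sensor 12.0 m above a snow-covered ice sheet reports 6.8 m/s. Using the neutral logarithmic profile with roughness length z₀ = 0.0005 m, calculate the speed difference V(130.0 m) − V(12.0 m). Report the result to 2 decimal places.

1.61 m/s

Log law: V₂ = V₁ · ln(z₂/z₀)/ln(z₁/z₀) = 6.8 × 12.4684/10.0858 = 8.4064 m/s
ΔV = 8.4064 − 6.8 = 1.6064 m/s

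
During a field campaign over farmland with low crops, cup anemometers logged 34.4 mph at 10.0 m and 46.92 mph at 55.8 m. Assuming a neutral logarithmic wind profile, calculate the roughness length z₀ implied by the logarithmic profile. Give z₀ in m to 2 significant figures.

Log law: V(z) ∝ ln(z/z₀). With r = V₁/V₂ = 34.4/46.92 = 0.73316,
r · ln(z₂/z₀) = ln(z₁/z₀) ⇒ ln z₀ = (ln z₁ − r·ln z₂)/(1 − r)
ln z₀ = (2.30259 − 0.73316×4.02177) / 0.26684 = -2.4211
z₀ = exp(-2.4211) = 0.08883 m

z₀ ≈ 0.089 m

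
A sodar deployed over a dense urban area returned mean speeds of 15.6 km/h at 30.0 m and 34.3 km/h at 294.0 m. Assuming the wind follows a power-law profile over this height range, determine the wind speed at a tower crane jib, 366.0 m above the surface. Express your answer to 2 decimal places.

First find α: α = ln(V₂/V₁)/ln(z₂/z₁) = ln(34.3/15.6)/ln(294.0/30.0) = 0.78787/2.28238 = 0.3452
Extrapolate from 294.0 m to 366.0 m: V₃ = 34.3 × (366.0/294.0)^0.3452 = 34.3 × 1.0785 = 36.9942 km/h

36.99 km/h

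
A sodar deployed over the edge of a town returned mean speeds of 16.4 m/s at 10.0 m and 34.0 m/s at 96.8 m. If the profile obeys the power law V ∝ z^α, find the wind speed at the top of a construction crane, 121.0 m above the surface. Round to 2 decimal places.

First find α: α = ln(V₂/V₁)/ln(z₂/z₁) = ln(34.0/16.4)/ln(96.8/10.0) = 0.72908/2.27006 = 0.3212
Extrapolate from 96.8 m to 121.0 m: V₃ = 34.0 × (121.0/96.8)^0.3212 = 34.0 × 1.0743 = 36.5261 m/s

36.53 m/s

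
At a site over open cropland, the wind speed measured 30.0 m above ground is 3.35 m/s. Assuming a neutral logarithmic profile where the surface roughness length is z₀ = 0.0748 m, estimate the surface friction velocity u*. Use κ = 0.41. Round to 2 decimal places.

Log law: V(z) = (u*/κ) · ln(z/z₀) ⇒ u* = κ · V / ln(z/z₀)
u* = 0.41 × 3.35 / ln(30.0/0.0748) = 0.41 × 3.35 / 5.9941
   = 1.3735 / 5.9941 = 0.2291 m/s

u* ≈ 0.23 m/s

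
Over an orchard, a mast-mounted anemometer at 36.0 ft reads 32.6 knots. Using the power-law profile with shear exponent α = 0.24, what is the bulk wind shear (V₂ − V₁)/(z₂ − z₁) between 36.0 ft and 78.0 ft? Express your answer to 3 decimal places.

0.158 knots/ft

Power law: V₂ = V₁ · (z₂/z₁)^α = 32.6 × (2.1667)^0.24 = 39.2471 knots
ΔV/Δz = (39.2471 − 32.6)/(78.0 − 36.0) = 6.6471/42.0000 = 0.15826 knots/ft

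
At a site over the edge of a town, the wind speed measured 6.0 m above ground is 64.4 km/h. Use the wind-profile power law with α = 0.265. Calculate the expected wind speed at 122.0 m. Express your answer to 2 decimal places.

143.07 km/h

Power-law profile: V₂ = V₁ · (z₂/z₁)^α
V₂ = 64.4 × (122.0/6.0)^0.265 = 64.4 × (20.3333)^0.265
    = 64.4 × 2.2216 = 143.0741 km/h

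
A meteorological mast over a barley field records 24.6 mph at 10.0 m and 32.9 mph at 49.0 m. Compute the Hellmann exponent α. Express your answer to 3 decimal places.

Power law: V₂/V₁ = (z₂/z₁)^α ⇒ α = ln(V₂/V₁) / ln(z₂/z₁)
α = ln(32.9/24.6) / ln(49.0/10.0) = ln(1.3374) / ln(4.9000)
  = 0.29073 / 1.58924 = 0.18293

α ≈ 0.183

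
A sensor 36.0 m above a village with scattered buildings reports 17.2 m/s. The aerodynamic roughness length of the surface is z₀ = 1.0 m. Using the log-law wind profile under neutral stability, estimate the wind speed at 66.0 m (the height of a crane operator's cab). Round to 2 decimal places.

20.11 m/s

Log law: V(z) ∝ ln(z/z₀), so V₂/V₁ = ln(z₂/z₀) / ln(z₁/z₀).
ln(66.0/1.0) = 4.1897, ln(36.0/1.0) = 3.5835
V₂ = 17.2 × 4.1897/3.5835 = 17.2 × 1.1691 = 20.1093 m/s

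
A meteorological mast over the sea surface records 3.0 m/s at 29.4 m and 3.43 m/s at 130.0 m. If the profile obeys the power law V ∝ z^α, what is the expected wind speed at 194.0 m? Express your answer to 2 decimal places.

3.56 m/s

First find α: α = ln(V₂/V₁)/ln(z₂/z₁) = ln(3.43/3.0)/ln(130.0/29.4) = 0.13395/1.48654 = 0.0901
Extrapolate from 130.0 m to 194.0 m: V₃ = 3.43 × (194.0/130.0)^0.0901 = 3.43 × 1.0367 = 3.5560 m/s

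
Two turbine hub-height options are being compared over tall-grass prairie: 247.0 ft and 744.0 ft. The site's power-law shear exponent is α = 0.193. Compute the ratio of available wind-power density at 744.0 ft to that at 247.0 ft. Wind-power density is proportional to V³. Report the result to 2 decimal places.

1.89

Speed ratio: V_B/V_A = (z_B/z_A)^α = (744.0/247.0)^0.193 = (3.0121)^0.193 = 1.23715
Power-density ratio: P_B/P_A = (V_B/V_A)³ = (1.23715)³ = 1.89352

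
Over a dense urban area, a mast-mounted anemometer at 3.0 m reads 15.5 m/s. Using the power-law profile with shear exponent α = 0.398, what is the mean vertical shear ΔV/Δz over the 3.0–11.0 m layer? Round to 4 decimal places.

1.3120 m/s/m

Power law: V₂ = V₁ · (z₂/z₁)^α = 15.5 × (3.6667)^0.398 = 25.9963 m/s
ΔV/Δz = (25.9963 − 15.5)/(11.0 − 3.0) = 10.4963/8.0000 = 1.31204 m/s/m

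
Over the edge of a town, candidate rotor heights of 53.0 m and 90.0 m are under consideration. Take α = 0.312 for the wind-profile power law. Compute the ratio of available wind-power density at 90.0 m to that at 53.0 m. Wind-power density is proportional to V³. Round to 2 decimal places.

1.64

Speed ratio: V_B/V_A = (z_B/z_A)^α = (90.0/53.0)^0.312 = (1.6981)^0.312 = 1.17964
Power-density ratio: P_B/P_A = (V_B/V_A)³ = (1.17964)³ = 1.64153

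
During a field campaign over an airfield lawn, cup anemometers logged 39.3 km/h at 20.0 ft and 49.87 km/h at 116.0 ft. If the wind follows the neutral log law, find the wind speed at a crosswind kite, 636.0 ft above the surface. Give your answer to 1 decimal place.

60.1 km/h

Log law: V ∝ ln(z/z₀). From the pair, with r = V₁/V₂ = 0.78805,
ln z₀ = (ln z₁ − r·ln z₂)/(1 − r) = (2.9957 − 0.78805×4.7536)/0.21195 = -3.5401 → z₀ = 0.02901 ft
V₃ = V₁ · ln(z₃/z₀)/ln(z₁/z₀) = 39.3 × 9.9953/6.5358 = 60.1018 km/h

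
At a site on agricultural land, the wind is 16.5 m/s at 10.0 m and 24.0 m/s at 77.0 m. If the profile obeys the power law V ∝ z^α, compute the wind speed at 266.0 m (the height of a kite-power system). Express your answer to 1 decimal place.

30.1 m/s

First find α: α = ln(V₂/V₁)/ln(z₂/z₁) = ln(24.0/16.5)/ln(77.0/10.0) = 0.37469/2.04122 = 0.1836
Extrapolate from 77.0 m to 266.0 m: V₃ = 24.0 × (266.0/77.0)^0.1836 = 24.0 × 1.2555 = 30.1328 m/s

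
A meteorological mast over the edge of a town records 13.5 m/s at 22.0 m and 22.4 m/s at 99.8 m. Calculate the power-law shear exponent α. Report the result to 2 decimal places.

Power law: V₂/V₁ = (z₂/z₁)^α ⇒ α = ln(V₂/V₁) / ln(z₂/z₁)
α = ln(22.4/13.5) / ln(99.8/22.0) = ln(1.6593) / ln(4.5364)
  = 0.50637 / 1.51213 = 0.33487

α ≈ 0.33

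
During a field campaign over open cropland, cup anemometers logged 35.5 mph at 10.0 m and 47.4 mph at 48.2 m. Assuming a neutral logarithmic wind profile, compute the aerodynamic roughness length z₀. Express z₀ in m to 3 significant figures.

z₀ ≈ 0.0917 m

Log law: V(z) ∝ ln(z/z₀). With r = V₁/V₂ = 35.5/47.4 = 0.74895,
r · ln(z₂/z₀) = ln(z₁/z₀) ⇒ ln z₀ = (ln z₁ − r·ln z₂)/(1 − r)
ln z₀ = (2.30259 − 0.74895×3.87536) / 0.25105 = -2.3893
z₀ = exp(-2.3893) = 0.09169 m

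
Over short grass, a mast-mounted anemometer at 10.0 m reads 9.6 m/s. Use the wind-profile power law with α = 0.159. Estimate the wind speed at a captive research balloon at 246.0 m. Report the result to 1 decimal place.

16.0 m/s

Power-law profile: V₂ = V₁ · (z₂/z₁)^α
V₂ = 9.6 × (246.0/10.0)^0.159 = 9.6 × (24.6000)^0.159
    = 9.6 × 1.6640 = 15.9746 m/s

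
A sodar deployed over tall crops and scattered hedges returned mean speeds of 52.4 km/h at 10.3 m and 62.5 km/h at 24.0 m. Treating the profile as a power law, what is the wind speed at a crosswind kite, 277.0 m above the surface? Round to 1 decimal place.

104.0 km/h

First find α: α = ln(V₂/V₁)/ln(z₂/z₁) = ln(62.5/52.4)/ln(24.0/10.3) = 0.17626/0.84591 = 0.2084
Extrapolate from 24.0 m to 277.0 m: V₃ = 62.5 × (277.0/24.0)^0.2084 = 62.5 × 1.6647 = 104.0452 km/h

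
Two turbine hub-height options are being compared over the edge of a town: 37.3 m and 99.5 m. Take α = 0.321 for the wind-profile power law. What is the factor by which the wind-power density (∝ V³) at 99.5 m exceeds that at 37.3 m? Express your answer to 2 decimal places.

2.57

Speed ratio: V_B/V_A = (z_B/z_A)^α = (99.5/37.3)^0.321 = (2.6676)^0.321 = 1.37020
Power-density ratio: P_B/P_A = (V_B/V_A)³ = (1.37020)³ = 2.57246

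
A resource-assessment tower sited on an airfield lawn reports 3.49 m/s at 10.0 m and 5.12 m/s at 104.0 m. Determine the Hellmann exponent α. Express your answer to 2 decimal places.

Power law: V₂/V₁ = (z₂/z₁)^α ⇒ α = ln(V₂/V₁) / ln(z₂/z₁)
α = ln(5.12/3.49) / ln(104.0/10.0) = ln(1.4670) / ln(10.4000)
  = 0.38325 / 2.34181 = 0.16366

α ≈ 0.16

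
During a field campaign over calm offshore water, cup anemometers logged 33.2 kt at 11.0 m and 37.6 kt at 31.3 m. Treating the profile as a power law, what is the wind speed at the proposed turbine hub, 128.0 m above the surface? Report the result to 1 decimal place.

First find α: α = ln(V₂/V₁)/ln(z₂/z₁) = ln(37.6/33.2)/ln(31.3/11.0) = 0.12445/1.04572 = 0.1190
Extrapolate from 31.3 m to 128.0 m: V₃ = 37.6 × (128.0/31.3)^0.1190 = 37.6 × 1.1825 = 44.4615 kt

44.5 kt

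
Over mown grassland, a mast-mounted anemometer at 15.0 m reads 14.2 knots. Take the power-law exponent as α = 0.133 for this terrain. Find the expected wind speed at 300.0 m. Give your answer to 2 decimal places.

Power-law profile: V₂ = V₁ · (z₂/z₁)^α
V₂ = 14.2 × (300.0/15.0)^0.133 = 14.2 × (20.0000)^0.133
    = 14.2 × 1.4895 = 21.1507 knots

21.15 knots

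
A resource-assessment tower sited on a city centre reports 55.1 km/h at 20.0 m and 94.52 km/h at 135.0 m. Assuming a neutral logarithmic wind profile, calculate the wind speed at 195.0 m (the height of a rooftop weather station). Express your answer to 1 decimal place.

102.1 km/h

Log law: V ∝ ln(z/z₀). From the pair, with r = V₁/V₂ = 0.58295,
ln z₀ = (ln z₁ − r·ln z₂)/(1 − r) = (2.9957 − 0.58295×4.9053)/0.41705 = 0.3266 → z₀ = 1.386 m
V₃ = V₁ · ln(z₃/z₀)/ln(z₁/z₀) = 55.1 × 4.9464/2.6691 = 102.1112 km/h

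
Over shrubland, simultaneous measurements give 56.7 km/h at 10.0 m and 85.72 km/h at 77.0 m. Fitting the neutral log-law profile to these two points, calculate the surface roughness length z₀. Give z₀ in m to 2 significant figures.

Log law: V(z) ∝ ln(z/z₀). With r = V₁/V₂ = 56.7/85.72 = 0.66146,
r · ln(z₂/z₀) = ln(z₁/z₀) ⇒ ln z₀ = (ln z₁ − r·ln z₂)/(1 − r)
ln z₀ = (2.30259 − 0.66146×4.34381) / 0.33854 = -1.6856
z₀ = exp(-1.6856) = 0.1853 m

z₀ ≈ 0.19 m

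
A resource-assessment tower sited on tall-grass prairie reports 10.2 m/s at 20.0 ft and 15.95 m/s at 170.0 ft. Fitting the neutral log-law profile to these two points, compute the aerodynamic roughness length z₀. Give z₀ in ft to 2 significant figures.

z₀ ≈ 0.45 ft

Log law: V(z) ∝ ln(z/z₀). With r = V₁/V₂ = 10.2/15.95 = 0.63950,
r · ln(z₂/z₀) = ln(z₁/z₀) ⇒ ln z₀ = (ln z₁ − r·ln z₂)/(1 − r)
ln z₀ = (2.99573 − 0.63950×5.13580) / 0.36050 = -0.8006
z₀ = exp(-0.8006) = 0.4491 ft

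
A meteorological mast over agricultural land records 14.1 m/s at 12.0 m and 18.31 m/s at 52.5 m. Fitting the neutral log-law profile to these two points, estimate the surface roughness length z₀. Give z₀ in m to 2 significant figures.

Log law: V(z) ∝ ln(z/z₀). With r = V₁/V₂ = 14.1/18.31 = 0.77007,
r · ln(z₂/z₀) = ln(z₁/z₀) ⇒ ln z₀ = (ln z₁ − r·ln z₂)/(1 − r)
ln z₀ = (2.48491 − 0.77007×3.96081) / 0.22993 = -2.4582
z₀ = exp(-2.4582) = 0.08559 m

z₀ ≈ 0.086 m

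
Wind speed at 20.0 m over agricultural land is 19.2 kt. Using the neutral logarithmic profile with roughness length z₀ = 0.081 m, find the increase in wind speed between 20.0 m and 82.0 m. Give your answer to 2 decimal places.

Log law: V₂ = V₁ · ln(z₂/z₀)/ln(z₁/z₀) = 19.2 × 6.9200/5.5090 = 24.1175 kt
ΔV = 24.1175 − 19.2 = 4.9175 kt

4.92 kt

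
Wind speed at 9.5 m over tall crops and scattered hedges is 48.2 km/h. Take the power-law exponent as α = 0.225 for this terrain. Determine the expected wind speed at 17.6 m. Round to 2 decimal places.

Power-law profile: V₂ = V₁ · (z₂/z₁)^α
V₂ = 48.2 × (17.6/9.5)^0.225 = 48.2 × (1.8526)^0.225
    = 48.2 × 1.1488 = 55.3732 km/h

55.37 km/h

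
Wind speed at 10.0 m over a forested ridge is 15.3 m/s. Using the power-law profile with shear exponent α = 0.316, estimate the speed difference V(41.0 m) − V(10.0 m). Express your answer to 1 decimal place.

8.6 m/s

Power law: V₂ = V₁ · (z₂/z₁)^α = 15.3 × (4.1000)^0.316 = 23.8963 m/s
ΔV = 23.8963 − 15.3 = 8.5963 m/s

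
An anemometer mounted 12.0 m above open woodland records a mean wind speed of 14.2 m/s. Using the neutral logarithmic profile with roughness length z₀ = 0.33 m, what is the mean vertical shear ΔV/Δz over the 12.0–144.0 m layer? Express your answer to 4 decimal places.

Log law: V₂ = V₁ · ln(z₂/z₀)/ln(z₁/z₀) = 14.2 × 6.0785/3.5936 = 24.0191 m/s
ΔV/Δz = (24.0191 − 14.2)/(144.0 − 12.0) = 9.8191/132.0000 = 0.07439 m/s/m

0.0744 m/s/m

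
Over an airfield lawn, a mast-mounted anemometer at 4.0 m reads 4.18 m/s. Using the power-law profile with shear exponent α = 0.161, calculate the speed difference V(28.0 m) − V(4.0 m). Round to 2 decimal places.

Power law: V₂ = V₁ · (z₂/z₁)^α = 4.18 × (7.0000)^0.161 = 5.7179 m/s
ΔV = 5.7179 − 4.18 = 1.5379 m/s

1.54 m/s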